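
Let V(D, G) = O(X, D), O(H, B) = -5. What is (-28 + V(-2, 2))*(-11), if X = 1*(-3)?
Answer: 363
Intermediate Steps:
X = -3
V(D, G) = -5
(-28 + V(-2, 2))*(-11) = (-28 - 5)*(-11) = -33*(-11) = 363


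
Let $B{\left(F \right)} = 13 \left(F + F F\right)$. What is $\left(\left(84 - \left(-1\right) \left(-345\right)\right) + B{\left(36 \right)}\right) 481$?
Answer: $8203455$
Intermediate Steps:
$B{\left(F \right)} = 13 F + 13 F^{2}$ ($B{\left(F \right)} = 13 \left(F + F^{2}\right) = 13 F + 13 F^{2}$)
$\left(\left(84 - \left(-1\right) \left(-345\right)\right) + B{\left(36 \right)}\right) 481 = \left(\left(84 - \left(-1\right) \left(-345\right)\right) + 13 \cdot 36 \left(1 + 36\right)\right) 481 = \left(\left(84 - 345\right) + 13 \cdot 36 \cdot 37\right) 481 = \left(\left(84 - 345\right) + 17316\right) 481 = \left(-261 + 17316\right) 481 = 17055 \cdot 481 = 8203455$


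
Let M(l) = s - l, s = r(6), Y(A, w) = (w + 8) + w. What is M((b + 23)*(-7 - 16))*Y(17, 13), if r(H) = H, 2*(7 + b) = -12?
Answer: 8024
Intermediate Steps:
b = -13 (b = -7 + (½)*(-12) = -7 - 6 = -13)
Y(A, w) = 8 + 2*w (Y(A, w) = (8 + w) + w = 8 + 2*w)
s = 6
M(l) = 6 - l
M((b + 23)*(-7 - 16))*Y(17, 13) = (6 - (-13 + 23)*(-7 - 16))*(8 + 2*13) = (6 - 10*(-23))*(8 + 26) = (6 - 1*(-230))*34 = (6 + 230)*34 = 236*34 = 8024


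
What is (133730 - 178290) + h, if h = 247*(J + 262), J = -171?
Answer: -22083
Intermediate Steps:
h = 22477 (h = 247*(-171 + 262) = 247*91 = 22477)
(133730 - 178290) + h = (133730 - 178290) + 22477 = -44560 + 22477 = -22083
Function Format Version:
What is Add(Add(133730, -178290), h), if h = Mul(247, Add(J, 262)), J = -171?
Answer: -22083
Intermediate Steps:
h = 22477 (h = Mul(247, Add(-171, 262)) = Mul(247, 91) = 22477)
Add(Add(133730, -178290), h) = Add(Add(133730, -178290), 22477) = Add(-44560, 22477) = -22083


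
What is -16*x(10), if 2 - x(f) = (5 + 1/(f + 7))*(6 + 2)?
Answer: 10464/17 ≈ 615.53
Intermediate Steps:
x(f) = -38 - 8/(7 + f) (x(f) = 2 - (5 + 1/(f + 7))*(6 + 2) = 2 - (5 + 1/(7 + f))*8 = 2 - (40 + 8/(7 + f)) = 2 + (-40 - 8/(7 + f)) = -38 - 8/(7 + f))
-16*x(10) = -16*2*(-137 - 19*10)/(7 + 10) = -16*2*(-137 - 190)/17 = -16*2*(1/17)*(-327) = -16*(-654)/17 = -1*(-10464/17) = 10464/17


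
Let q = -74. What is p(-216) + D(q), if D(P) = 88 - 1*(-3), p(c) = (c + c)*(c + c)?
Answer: 186715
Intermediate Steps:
p(c) = 4*c**2 (p(c) = (2*c)*(2*c) = 4*c**2)
D(P) = 91 (D(P) = 88 + 3 = 91)
p(-216) + D(q) = 4*(-216)**2 + 91 = 4*46656 + 91 = 186624 + 91 = 186715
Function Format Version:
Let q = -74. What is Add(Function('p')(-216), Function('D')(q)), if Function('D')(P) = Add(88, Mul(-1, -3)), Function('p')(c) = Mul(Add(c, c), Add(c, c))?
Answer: 186715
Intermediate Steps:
Function('p')(c) = Mul(4, Pow(c, 2)) (Function('p')(c) = Mul(Mul(2, c), Mul(2, c)) = Mul(4, Pow(c, 2)))
Function('D')(P) = 91 (Function('D')(P) = Add(88, 3) = 91)
Add(Function('p')(-216), Function('D')(q)) = Add(Mul(4, Pow(-216, 2)), 91) = Add(Mul(4, 46656), 91) = Add(186624, 91) = 186715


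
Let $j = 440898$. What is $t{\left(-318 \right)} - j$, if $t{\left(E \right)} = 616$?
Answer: $-440282$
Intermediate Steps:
$t{\left(-318 \right)} - j = 616 - 440898 = -440282$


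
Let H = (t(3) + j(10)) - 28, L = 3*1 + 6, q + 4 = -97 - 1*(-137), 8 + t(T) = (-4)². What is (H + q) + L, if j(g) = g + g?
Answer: 45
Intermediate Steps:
t(T) = 8 (t(T) = -8 + (-4)² = -8 + 16 = 8)
j(g) = 2*g
q = 36 (q = -4 + (-97 - 1*(-137)) = -4 + (-97 + 137) = -4 + 40 = 36)
L = 9 (L = 3 + 6 = 9)
H = 0 (H = (8 + 2*10) - 28 = (8 + 20) - 28 = 28 - 28 = 0)
(H + q) + L = (0 + 36) + 9 = 36 + 9 = 45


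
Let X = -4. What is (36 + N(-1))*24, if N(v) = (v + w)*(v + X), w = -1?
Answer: 1104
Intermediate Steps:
N(v) = (-1 + v)*(-4 + v) (N(v) = (v - 1)*(v - 4) = (-1 + v)*(-4 + v))
(36 + N(-1))*24 = (36 + (4 + (-1)² - 5*(-1)))*24 = (36 + (4 + 1 + 5))*24 = (36 + 10)*24 = 46*24 = 1104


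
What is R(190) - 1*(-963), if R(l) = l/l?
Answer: 964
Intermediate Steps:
R(l) = 1
R(190) - 1*(-963) = 1 - 1*(-963) = 1 + 963 = 964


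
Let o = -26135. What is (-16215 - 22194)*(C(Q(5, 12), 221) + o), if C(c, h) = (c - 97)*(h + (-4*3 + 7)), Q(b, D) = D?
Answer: 1709008455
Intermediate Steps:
C(c, h) = (-97 + c)*(-5 + h) (C(c, h) = (-97 + c)*(h + (-12 + 7)) = (-97 + c)*(h - 5) = (-97 + c)*(-5 + h))
(-16215 - 22194)*(C(Q(5, 12), 221) + o) = (-16215 - 22194)*((485 - 97*221 - 5*12 + 12*221) - 26135) = -38409*((485 - 21437 - 60 + 2652) - 26135) = -38409*(-18360 - 26135) = -38409*(-44495) = 1709008455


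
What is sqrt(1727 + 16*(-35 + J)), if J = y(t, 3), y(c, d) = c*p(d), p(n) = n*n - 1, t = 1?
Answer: sqrt(1295) ≈ 35.986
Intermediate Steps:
p(n) = -1 + n**2 (p(n) = n**2 - 1 = -1 + n**2)
y(c, d) = c*(-1 + d**2)
J = 8 (J = 1*(-1 + 3**2) = 1*(-1 + 9) = 1*8 = 8)
sqrt(1727 + 16*(-35 + J)) = sqrt(1727 + 16*(-35 + 8)) = sqrt(1727 + 16*(-27)) = sqrt(1727 - 432) = sqrt(1295)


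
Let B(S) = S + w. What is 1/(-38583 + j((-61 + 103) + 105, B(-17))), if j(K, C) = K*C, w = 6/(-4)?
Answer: -2/82605 ≈ -2.4212e-5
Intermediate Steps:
w = -3/2 (w = 6*(-¼) = -3/2 ≈ -1.5000)
B(S) = -3/2 + S (B(S) = S - 3/2 = -3/2 + S)
j(K, C) = C*K
1/(-38583 + j((-61 + 103) + 105, B(-17))) = 1/(-38583 + (-3/2 - 17)*((-61 + 103) + 105)) = 1/(-38583 - 37*(42 + 105)/2) = 1/(-38583 - 37/2*147) = 1/(-38583 - 5439/2) = 1/(-82605/2) = -2/82605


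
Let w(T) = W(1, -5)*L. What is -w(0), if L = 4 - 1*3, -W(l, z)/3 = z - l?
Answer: -18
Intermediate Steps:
W(l, z) = -3*z + 3*l (W(l, z) = -3*(z - l) = -3*z + 3*l)
L = 1 (L = 4 - 3 = 1)
w(T) = 18 (w(T) = (-3*(-5) + 3*1)*1 = (15 + 3)*1 = 18*1 = 18)
-w(0) = -1*18 = -18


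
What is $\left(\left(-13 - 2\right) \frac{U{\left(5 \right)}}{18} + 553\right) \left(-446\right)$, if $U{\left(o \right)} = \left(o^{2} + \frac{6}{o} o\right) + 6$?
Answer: $- \frac{698659}{3} \approx -2.3289 \cdot 10^{5}$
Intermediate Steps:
$U{\left(o \right)} = 12 + o^{2}$ ($U{\left(o \right)} = \left(o^{2} + 6\right) + 6 = \left(6 + o^{2}\right) + 6 = 12 + o^{2}$)
$\left(\left(-13 - 2\right) \frac{U{\left(5 \right)}}{18} + 553\right) \left(-446\right) = \left(\left(-13 - 2\right) \frac{12 + 5^{2}}{18} + 553\right) \left(-446\right) = \left(- 15 \left(12 + 25\right) \frac{1}{18} + 553\right) \left(-446\right) = \left(- 15 \cdot 37 \cdot \frac{1}{18} + 553\right) \left(-446\right) = \left(\left(-15\right) \frac{37}{18} + 553\right) \left(-446\right) = \left(- \frac{185}{6} + 553\right) \left(-446\right) = \frac{3133}{6} \left(-446\right) = - \frac{698659}{3}$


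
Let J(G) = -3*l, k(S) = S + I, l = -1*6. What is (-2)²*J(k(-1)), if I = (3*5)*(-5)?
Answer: 72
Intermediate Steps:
I = -75 (I = 15*(-5) = -75)
l = -6
k(S) = -75 + S (k(S) = S - 75 = -75 + S)
J(G) = 18 (J(G) = -3*(-6) = 18)
(-2)²*J(k(-1)) = (-2)²*18 = 4*18 = 72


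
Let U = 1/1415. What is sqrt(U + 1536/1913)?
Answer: sqrt(5888452158935)/2706895 ≈ 0.89646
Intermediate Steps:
U = 1/1415 ≈ 0.00070671
sqrt(U + 1536/1913) = sqrt(1/1415 + 1536/1913) = sqrt(2175353/2706895) = sqrt(5888452158935)/2706895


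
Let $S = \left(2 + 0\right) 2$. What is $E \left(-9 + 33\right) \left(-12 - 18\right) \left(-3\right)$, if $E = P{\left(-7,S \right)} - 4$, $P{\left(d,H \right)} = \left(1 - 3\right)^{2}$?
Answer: $0$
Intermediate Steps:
$S = 4$ ($S = 2 \cdot 2 = 4$)
$P{\left(d,H \right)} = 4$ ($P{\left(d,H \right)} = \left(-2\right)^{2} = 4$)
$E = 0$ ($E = 4 - 4 = 0$)
$E \left(-9 + 33\right) \left(-12 - 18\right) \left(-3\right) = 0 \left(-9 + 33\right) \left(-12 - 18\right) \left(-3\right) = 0 \cdot 24 \left(-30\right) \left(-3\right) = 0 \left(-720\right) \left(-3\right) = 0 \left(-3\right) = 0$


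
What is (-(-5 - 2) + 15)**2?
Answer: 484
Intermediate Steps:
(-(-5 - 2) + 15)**2 = (-1*(-7) + 15)**2 = (7 + 15)**2 = 22**2 = 484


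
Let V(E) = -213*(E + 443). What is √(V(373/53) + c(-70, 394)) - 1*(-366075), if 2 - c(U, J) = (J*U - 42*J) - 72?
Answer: 366075 + I*√145101810/53 ≈ 3.6608e+5 + 227.28*I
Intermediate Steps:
V(E) = -94359 - 213*E (V(E) = -213*(443 + E) = -94359 - 213*E)
c(U, J) = 74 + 42*J - J*U (c(U, J) = 2 - ((J*U - 42*J) - 72) = 2 - ((-42*J + J*U) - 72) = 2 - (-72 - 42*J + J*U) = 2 + (72 + 42*J - J*U) = 74 + 42*J - J*U)
√(V(373/53) + c(-70, 394)) - 1*(-366075) = √((-94359 - 79449/53) + (74 + 42*394 - 1*394*(-70))) - 1*(-366075) = √((-94359 - 79449/53) + (74 + 16548 + 27580)) + 366075 = √((-94359 - 213*373/53) + 44202) + 366075 = √((-94359 - 79449/53) + 44202) + 366075 = √(-5080476/53 + 44202) + 366075 = √(-2737770/53) + 366075 = I*√145101810/53 + 366075 = 366075 + I*√145101810/53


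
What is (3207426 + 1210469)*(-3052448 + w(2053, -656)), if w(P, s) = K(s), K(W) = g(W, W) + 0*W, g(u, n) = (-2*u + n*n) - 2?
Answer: -11578428051790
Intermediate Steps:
g(u, n) = -2 + n**2 - 2*u (g(u, n) = (-2*u + n**2) - 2 = (n**2 - 2*u) - 2 = -2 + n**2 - 2*u)
K(W) = -2 + W**2 - 2*W (K(W) = (-2 + W**2 - 2*W) + 0*W = (-2 + W**2 - 2*W) + 0 = -2 + W**2 - 2*W)
w(P, s) = -2 + s**2 - 2*s
(3207426 + 1210469)*(-3052448 + w(2053, -656)) = (3207426 + 1210469)*(-3052448 + (-2 + (-656)**2 - 2*(-656))) = 4417895*(-3052448 + (-2 + 430336 + 1312)) = 4417895*(-3052448 + 431646) = 4417895*(-2620802) = -11578428051790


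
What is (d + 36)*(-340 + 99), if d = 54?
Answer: -21690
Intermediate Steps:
(d + 36)*(-340 + 99) = (54 + 36)*(-340 + 99) = 90*(-241) = -21690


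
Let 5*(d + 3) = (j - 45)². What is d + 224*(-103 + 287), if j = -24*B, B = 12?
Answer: 316954/5 ≈ 63391.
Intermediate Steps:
j = -288 (j = -24*12 = -288)
d = 110874/5 (d = -3 + (-288 - 45)²/5 = -3 + (⅕)*(-333)² = -3 + (⅕)*110889 = -3 + 110889/5 = 110874/5 ≈ 22175.)
d + 224*(-103 + 287) = 110874/5 + 224*(-103 + 287) = 110874/5 + 224*184 = 110874/5 + 41216 = 316954/5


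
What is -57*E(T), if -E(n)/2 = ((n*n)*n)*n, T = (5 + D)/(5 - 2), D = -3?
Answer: 608/27 ≈ 22.519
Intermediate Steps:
T = ⅔ (T = (5 - 3)/(5 - 2) = 2/3 = 2*(⅓) = ⅔ ≈ 0.66667)
E(n) = -2*n⁴ (E(n) = -2*(n*n)*n*n = -2*n²*n*n = -2*n³*n = -2*n⁴)
-57*E(T) = -(-114)*(⅔)⁴ = -(-114)*16/81 = -57*(-32/81) = 608/27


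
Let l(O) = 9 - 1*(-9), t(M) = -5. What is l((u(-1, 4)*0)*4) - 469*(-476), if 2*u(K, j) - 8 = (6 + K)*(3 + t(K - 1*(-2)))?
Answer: 223262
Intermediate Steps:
u(K, j) = -2 - K (u(K, j) = 4 + ((6 + K)*(3 - 5))/2 = 4 + ((6 + K)*(-2))/2 = 4 + (-12 - 2*K)/2 = 4 + (-6 - K) = -2 - K)
l(O) = 18 (l(O) = 9 + 9 = 18)
l((u(-1, 4)*0)*4) - 469*(-476) = 18 - 469*(-476) = 18 + 223244 = 223262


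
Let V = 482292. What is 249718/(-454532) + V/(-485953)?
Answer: -13098783023/8495430346 ≈ -1.5419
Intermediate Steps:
249718/(-454532) + V/(-485953) = 249718/(-454532) + 482292/(-485953) = 249718*(-1/454532) + 482292*(-1/485953) = -124859/227266 - 482292/485953 = -13098783023/8495430346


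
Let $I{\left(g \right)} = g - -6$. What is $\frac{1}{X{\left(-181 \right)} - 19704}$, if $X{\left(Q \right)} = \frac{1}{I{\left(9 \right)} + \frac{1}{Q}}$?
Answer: $- \frac{2714}{53476475} \approx -5.0751 \cdot 10^{-5}$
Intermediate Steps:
$I{\left(g \right)} = 6 + g$ ($I{\left(g \right)} = g + 6 = 6 + g$)
$X{\left(Q \right)} = \frac{1}{15 + \frac{1}{Q}}$ ($X{\left(Q \right)} = \frac{1}{\left(6 + 9\right) + \frac{1}{Q}} = \frac{1}{15 + \frac{1}{Q}}$)
$\frac{1}{X{\left(-181 \right)} - 19704} = \frac{1}{- \frac{181}{1 + 15 \left(-181\right)} - 19704} = \frac{1}{- \frac{181}{1 - 2715} - 19704} = \frac{1}{- \frac{181}{-2714} - 19704} = \frac{1}{\left(-181\right) \left(- \frac{1}{2714}\right) - 19704} = \frac{1}{\frac{181}{2714} - 19704} = \frac{1}{- \frac{53476475}{2714}} = - \frac{2714}{53476475}$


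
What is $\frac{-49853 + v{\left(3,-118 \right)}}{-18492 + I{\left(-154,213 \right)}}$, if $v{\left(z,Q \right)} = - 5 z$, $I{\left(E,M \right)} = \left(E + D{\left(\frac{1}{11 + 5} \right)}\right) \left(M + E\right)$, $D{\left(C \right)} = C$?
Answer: $\frac{113984}{63027} \approx 1.8085$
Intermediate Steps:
$I{\left(E,M \right)} = \left(\frac{1}{16} + E\right) \left(E + M\right)$ ($I{\left(E,M \right)} = \left(E + \frac{1}{11 + 5}\right) \left(M + E\right) = \left(E + \frac{1}{16}\right) \left(E + M\right) = \left(\frac{1}{16} + E\right) \left(E + M\right)$)
$\frac{-49853 + v{\left(3,-118 \right)}}{-18492 + I{\left(-154,213 \right)}} = \frac{-49853 - 15}{-18492 + \left(\left(-154\right)^{2} + \frac{1}{16} \left(-154\right) + \frac{1}{16} \cdot 213 - 32802\right)} = \frac{-49853 - 15}{-18492 + \left(23716 - \frac{77}{8} + \frac{213}{16} - 32802\right)} = - \frac{49868}{-18492 - \frac{145317}{16}} = - \frac{49868}{- \frac{441189}{16}} = \left(-49868\right) \left(- \frac{16}{441189}\right) = \frac{113984}{63027}$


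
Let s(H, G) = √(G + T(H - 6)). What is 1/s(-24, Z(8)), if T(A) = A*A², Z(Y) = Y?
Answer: -I*√1687/6748 ≈ -0.0060867*I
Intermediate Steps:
T(A) = A³
s(H, G) = √(G + (-6 + H)³) (s(H, G) = √(G + (H - 6)³) = √(G + (-6 + H)³))
1/s(-24, Z(8)) = 1/(√(8 + (-6 - 24)³)) = 1/(√(8 + (-30)³)) = 1/(√(8 - 27000)) = 1/(√(-26992)) = 1/(4*I*√1687) = -I*√1687/6748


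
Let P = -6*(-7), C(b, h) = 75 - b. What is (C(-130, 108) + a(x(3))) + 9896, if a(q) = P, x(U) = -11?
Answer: 10143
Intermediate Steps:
P = 42
a(q) = 42
(C(-130, 108) + a(x(3))) + 9896 = ((75 - 1*(-130)) + 42) + 9896 = ((75 + 130) + 42) + 9896 = (205 + 42) + 9896 = 247 + 9896 = 10143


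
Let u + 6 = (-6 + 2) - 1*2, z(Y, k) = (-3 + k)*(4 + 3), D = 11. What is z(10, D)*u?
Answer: -672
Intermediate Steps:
z(Y, k) = -21 + 7*k (z(Y, k) = (-3 + k)*7 = -21 + 7*k)
u = -12 (u = -6 + ((-6 + 2) - 1*2) = -6 + (-4 - 2) = -6 - 6 = -12)
z(10, D)*u = (-21 + 7*11)*(-12) = (-21 + 77)*(-12) = 56*(-12) = -672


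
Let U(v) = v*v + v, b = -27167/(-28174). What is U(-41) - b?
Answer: 46178193/28174 ≈ 1639.0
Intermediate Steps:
b = 27167/28174 (b = -27167*(-1/28174) = 27167/28174 ≈ 0.96426)
U(v) = v + v² (U(v) = v² + v = v + v²)
U(-41) - b = -41*(1 - 41) - 1*27167/28174 = -41*(-40) - 27167/28174 = 1640 - 27167/28174 = 46178193/28174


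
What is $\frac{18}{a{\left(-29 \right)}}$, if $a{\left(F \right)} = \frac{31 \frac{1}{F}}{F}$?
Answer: $\frac{15138}{31} \approx 488.32$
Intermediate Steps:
$a{\left(F \right)} = \frac{31}{F^{2}}$
$\frac{18}{a{\left(-29 \right)}} = \frac{18}{31 \cdot \frac{1}{841}} = \frac{18}{\frac{31}{841}} = 18 \cdot \frac{841}{31} = \frac{15138}{31}$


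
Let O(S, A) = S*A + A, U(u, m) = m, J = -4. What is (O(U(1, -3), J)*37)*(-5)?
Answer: -1480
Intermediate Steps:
O(S, A) = A + A*S (O(S, A) = A*S + A = A + A*S)
(O(U(1, -3), J)*37)*(-5) = (-4*(1 - 3)*37)*(-5) = (-4*(-2)*37)*(-5) = (8*37)*(-5) = 296*(-5) = -1480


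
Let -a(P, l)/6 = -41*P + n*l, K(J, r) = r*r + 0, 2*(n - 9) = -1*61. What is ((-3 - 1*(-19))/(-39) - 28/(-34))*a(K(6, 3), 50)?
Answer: 791312/221 ≈ 3580.6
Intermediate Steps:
n = -43/2 (n = 9 + (-1*61)/2 = 9 + (1/2)*(-61) = 9 - 61/2 = -43/2 ≈ -21.500)
K(J, r) = r**2 (K(J, r) = r**2 + 0 = r**2)
a(P, l) = 129*l + 246*P (a(P, l) = -6*(-41*P - 43*l/2) = 129*l + 246*P)
((-3 - 1*(-19))/(-39) - 28/(-34))*a(K(6, 3), 50) = ((-3 - 1*(-19))/(-39) - 28/(-34))*(129*50 + 246*3**2) = ((-3 + 19)*(-1/39) - 28*(-1/34))*(6450 + 246*9) = (16*(-1/39) + 14/17)*(6450 + 2214) = (-16/39 + 14/17)*8664 = (274/663)*8664 = 791312/221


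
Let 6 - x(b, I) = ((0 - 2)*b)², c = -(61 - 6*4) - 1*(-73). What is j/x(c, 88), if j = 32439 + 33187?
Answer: -32813/2589 ≈ -12.674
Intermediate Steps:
c = 36 (c = -(61 - 1*24) + 73 = -(61 - 24) + 73 = -1*37 + 73 = -37 + 73 = 36)
x(b, I) = 6 - 4*b² (x(b, I) = 6 - ((0 - 2)*b)² = 6 - (-2*b)² = 6 - 4*b²)
j = 65626
j/x(c, 88) = 65626/(6 - 4*36²) = 65626/(6 - 4*1296) = 65626/(6 - 5184) = 65626/(-5178) = 65626*(-1/5178) = -32813/2589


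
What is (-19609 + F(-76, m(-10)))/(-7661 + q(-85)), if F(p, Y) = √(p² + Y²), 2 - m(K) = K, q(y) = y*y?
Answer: 19609/436 - √370/109 ≈ 44.798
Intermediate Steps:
q(y) = y²
m(K) = 2 - K
F(p, Y) = √(Y² + p²)
(-19609 + F(-76, m(-10)))/(-7661 + q(-85)) = (-19609 + √((2 - 1*(-10))² + (-76)²))/(-7661 + (-85)²) = (-19609 + √((2 + 10)² + 5776))/(-7661 + 7225) = (-19609 + √(12² + 5776))/(-436) = (-19609 + √(144 + 5776))*(-1/436) = (-19609 + √5920)*(-1/436) = (-19609 + 4*√370)*(-1/436) = 19609/436 - √370/109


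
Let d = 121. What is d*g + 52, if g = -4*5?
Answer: -2368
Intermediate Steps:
g = -20
d*g + 52 = 121*(-20) + 52 = -2420 + 52 = -2368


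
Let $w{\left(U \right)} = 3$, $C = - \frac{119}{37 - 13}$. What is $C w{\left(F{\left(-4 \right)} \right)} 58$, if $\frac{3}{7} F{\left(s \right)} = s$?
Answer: $- \frac{3451}{4} \approx -862.75$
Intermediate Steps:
$F{\left(s \right)} = \frac{7 s}{3}$
$C = - \frac{119}{24}$ ($C = - \frac{119}{37 - 13} = - \frac{119}{24} \approx -4.9583$)
$C w{\left(F{\left(-4 \right)} \right)} 58 = \left(- \frac{119}{24}\right) 3 \cdot 58 = \left(- \frac{119}{8}\right) 58 = - \frac{3451}{4}$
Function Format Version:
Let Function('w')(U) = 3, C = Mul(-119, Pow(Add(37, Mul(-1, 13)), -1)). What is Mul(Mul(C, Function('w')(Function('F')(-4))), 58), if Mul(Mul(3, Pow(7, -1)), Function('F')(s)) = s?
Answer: Rational(-3451, 4) ≈ -862.75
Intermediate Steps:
Function('F')(s) = Mul(Rational(7, 3), s)
C = Rational(-119, 24) (C = Mul(-119, Pow(Add(37, -13), -1)) = Mul(-119, Pow(24, -1)) = Mul(-119, Rational(1, 24)) = Rational(-119, 24) ≈ -4.9583)
Mul(Mul(C, Function('w')(Function('F')(-4))), 58) = Mul(Mul(Rational(-119, 24), 3), 58) = Mul(Rational(-119, 8), 58) = Rational(-3451, 4)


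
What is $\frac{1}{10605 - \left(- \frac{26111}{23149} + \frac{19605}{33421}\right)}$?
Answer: $\frac{773662729}{8205112060631} \approx 9.429 \cdot 10^{-5}$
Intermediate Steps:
$\frac{1}{10605 - \left(- \frac{26111}{23149} + \frac{19605}{33421}\right)} = \frac{1}{10605 - - \frac{418819586}{773662729}} = \frac{1}{10605 + \left(- \frac{19605}{33421} + \frac{26111}{23149}\right)} = \frac{1}{10605 + \frac{418819586}{773662729}} = \frac{1}{\frac{8205112060631}{773662729}} = \frac{773662729}{8205112060631}$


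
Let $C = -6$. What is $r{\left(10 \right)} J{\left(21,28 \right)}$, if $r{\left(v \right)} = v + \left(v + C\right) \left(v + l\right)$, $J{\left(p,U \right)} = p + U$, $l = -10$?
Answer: $490$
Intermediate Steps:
$J{\left(p,U \right)} = U + p$
$r{\left(v \right)} = v + \left(-10 + v\right) \left(-6 + v\right)$ ($r{\left(v \right)} = v + \left(v - 6\right) \left(v - 10\right) = v + \left(-6 + v\right) \left(-10 + v\right) = v + \left(-10 + v\right) \left(-6 + v\right)$)
$r{\left(10 \right)} J{\left(21,28 \right)} = \left(60 + 10^{2} - 150\right) \left(28 + 21\right) = \left(60 + 100 - 150\right) 49 = 10 \cdot 49 = 490$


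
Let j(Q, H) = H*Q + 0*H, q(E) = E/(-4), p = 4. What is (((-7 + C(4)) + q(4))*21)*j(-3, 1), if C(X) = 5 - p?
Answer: 441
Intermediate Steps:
q(E) = -E/4 (q(E) = E*(-¼) = -E/4)
j(Q, H) = H*Q (j(Q, H) = H*Q + 0 = H*Q)
C(X) = 1 (C(X) = 5 - 1*4 = 5 - 4 = 1)
(((-7 + C(4)) + q(4))*21)*j(-3, 1) = (((-7 + 1) - ¼*4)*21)*(1*(-3)) = ((-6 - 1)*21)*(-3) = -7*21*(-3) = -147*(-3) = 441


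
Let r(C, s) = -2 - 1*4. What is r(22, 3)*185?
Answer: -1110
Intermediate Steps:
r(C, s) = -6 (r(C, s) = -2 - 4 = -6)
r(22, 3)*185 = -6*185 = -1110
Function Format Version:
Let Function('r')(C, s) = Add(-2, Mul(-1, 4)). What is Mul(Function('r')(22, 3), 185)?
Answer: -1110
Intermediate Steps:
Function('r')(C, s) = -6 (Function('r')(C, s) = Add(-2, -4) = -6)
Mul(Function('r')(22, 3), 185) = Mul(-6, 185) = -1110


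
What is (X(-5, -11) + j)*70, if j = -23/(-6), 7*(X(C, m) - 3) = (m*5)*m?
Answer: 19585/3 ≈ 6528.3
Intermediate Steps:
X(C, m) = 3 + 5*m**2/7 (X(C, m) = 3 + ((m*5)*m)/7 = 3 + ((5*m)*m)/7 = 3 + (5*m**2)/7 = 3 + 5*m**2/7)
j = 23/6 (j = -23*(-1/6) = 23/6 ≈ 3.8333)
(X(-5, -11) + j)*70 = ((3 + (5/7)*(-11)**2) + 23/6)*70 = ((3 + (5/7)*121) + 23/6)*70 = ((3 + 605/7) + 23/6)*70 = (626/7 + 23/6)*70 = (3917/42)*70 = 19585/3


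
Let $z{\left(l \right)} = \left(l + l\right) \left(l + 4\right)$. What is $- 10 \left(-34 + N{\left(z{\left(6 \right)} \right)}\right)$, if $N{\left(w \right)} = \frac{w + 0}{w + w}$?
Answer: $335$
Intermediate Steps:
$z{\left(l \right)} = 2 l \left(4 + l\right)$
$N{\left(w \right)} = \frac{1}{2}$ ($N{\left(w \right)} = \frac{w}{2 w} = w \frac{1}{2 w} = \frac{1}{2}$)
$- 10 \left(-34 + N{\left(z{\left(6 \right)} \right)}\right) = - 10 \left(-34 + \frac{1}{2}\right) = \left(-10\right) \left(- \frac{67}{2}\right) = 335$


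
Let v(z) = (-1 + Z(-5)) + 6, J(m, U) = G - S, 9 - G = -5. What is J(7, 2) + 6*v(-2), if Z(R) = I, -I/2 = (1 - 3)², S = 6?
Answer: -10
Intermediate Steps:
G = 14 (G = 9 - 1*(-5) = 9 + 5 = 14)
I = -8 (I = -2*(1 - 3)² = -2*(-2)² = -2*4 = -8)
Z(R) = -8
J(m, U) = 8 (J(m, U) = 14 - 1*6 = 14 - 6 = 8)
v(z) = -3 (v(z) = (-1 - 8) + 6 = -9 + 6 = -3)
J(7, 2) + 6*v(-2) = 8 + 6*(-3) = 8 - 18 = -10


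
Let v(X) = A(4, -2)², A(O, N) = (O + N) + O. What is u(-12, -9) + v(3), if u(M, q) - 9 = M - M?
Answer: 45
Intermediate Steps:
u(M, q) = 9 (u(M, q) = 9 + (M - M) = 9 + 0 = 9)
A(O, N) = N + 2*O (A(O, N) = (N + O) + O = N + 2*O)
v(X) = 36 (v(X) = (-2 + 2*4)² = (-2 + 8)² = 6² = 36)
u(-12, -9) + v(3) = 9 + 36 = 45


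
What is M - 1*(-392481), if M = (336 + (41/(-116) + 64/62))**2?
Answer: 6541043812705/12931216 ≈ 5.0583e+5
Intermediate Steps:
M = 1465787225809/12931216 (M = (336 + (41*(-1/116) + 64*(1/62)))**2 = (336 + (-41/116 + 32/31))**2 = (336 + 2441/3596)**2 = (1210697/3596)**2 = 1465787225809/12931216 ≈ 1.1335e+5)
M - 1*(-392481) = 1465787225809/12931216 - 1*(-392481) = 1465787225809/12931216 + 392481 = 6541043812705/12931216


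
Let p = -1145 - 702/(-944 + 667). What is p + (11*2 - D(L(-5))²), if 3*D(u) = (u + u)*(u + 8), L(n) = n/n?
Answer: -320341/277 ≈ -1156.5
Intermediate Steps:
L(n) = 1
D(u) = 2*u*(8 + u)/3 (D(u) = ((u + u)*(u + 8))/3 = ((2*u)*(8 + u))/3 = (2*u*(8 + u))/3 = 2*u*(8 + u)/3)
p = -316463/277 (p = -1145 - 702/(-277) = -1145 - 702*(-1)/277 = -1145 - 1*(-702/277) = -1145 + 702/277 = -316463/277 ≈ -1142.5)
p + (11*2 - D(L(-5))²) = -316463/277 + (11*2 - ((⅔)*1*(8 + 1))²) = -316463/277 + (22 - ((⅔)*1*9)²) = -316463/277 + (22 - 1*6²) = -316463/277 + (22 - 1*36) = -316463/277 + (22 - 36) = -316463/277 - 14 = -320341/277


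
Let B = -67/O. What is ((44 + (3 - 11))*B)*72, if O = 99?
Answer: -19296/11 ≈ -1754.2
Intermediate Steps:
B = -67/99 ≈ -0.67677
((44 + (3 - 11))*B)*72 = ((44 + (3 - 11))*(-67/99))*72 = ((44 - 8)*(-67/99))*72 = (36*(-67/99))*72 = -268/11*72 = -19296/11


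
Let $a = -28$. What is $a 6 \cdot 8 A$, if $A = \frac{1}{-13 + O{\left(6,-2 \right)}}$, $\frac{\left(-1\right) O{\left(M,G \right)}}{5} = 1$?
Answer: $\frac{224}{3} \approx 74.667$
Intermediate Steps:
$O{\left(M,G \right)} = -5$ ($O{\left(M,G \right)} = \left(-5\right) 1 = -5$)
$A = - \frac{1}{18}$ ($A = \frac{1}{-13 - 5} = \frac{1}{-18} = - \frac{1}{18} \approx -0.055556$)
$a 6 \cdot 8 A = - 28 \cdot 6 \cdot 8 \left(- \frac{1}{18}\right) = \left(-28\right) 48 \left(- \frac{1}{18}\right) = \left(-1344\right) \left(- \frac{1}{18}\right) = \frac{224}{3}$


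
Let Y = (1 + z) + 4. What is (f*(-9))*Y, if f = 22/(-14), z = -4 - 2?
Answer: -99/7 ≈ -14.143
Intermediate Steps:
z = -6
Y = -1 (Y = (1 - 6) + 4 = -5 + 4 = -1)
f = -11/7 (f = 22*(-1/14) = -11/7 ≈ -1.5714)
(f*(-9))*Y = -11/7*(-9)*(-1) = (99/7)*(-1) = -99/7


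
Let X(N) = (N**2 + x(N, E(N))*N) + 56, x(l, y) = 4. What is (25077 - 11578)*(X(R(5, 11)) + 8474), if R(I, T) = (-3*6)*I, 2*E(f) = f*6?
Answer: 219628730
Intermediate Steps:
E(f) = 3*f (E(f) = (f*6)/2 = (6*f)/2 = 3*f)
R(I, T) = -18*I
X(N) = 56 + N**2 + 4*N (X(N) = (N**2 + 4*N) + 56 = 56 + N**2 + 4*N)
(25077 - 11578)*(X(R(5, 11)) + 8474) = (25077 - 11578)*((56 + (-18*5)**2 + 4*(-18*5)) + 8474) = 13499*((56 + (-90)**2 + 4*(-90)) + 8474) = 13499*((56 + 8100 - 360) + 8474) = 13499*(7796 + 8474) = 13499*16270 = 219628730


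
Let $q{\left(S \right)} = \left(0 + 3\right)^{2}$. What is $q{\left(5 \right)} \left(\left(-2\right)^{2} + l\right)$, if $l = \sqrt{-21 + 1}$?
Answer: $36 + 18 i \sqrt{5} \approx 36.0 + 40.249 i$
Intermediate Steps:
$q{\left(S \right)} = 9$ ($q{\left(S \right)} = 3^{2} = 9$)
$l = 2 i \sqrt{5}$ ($l = \sqrt{-20} = 2 i \sqrt{5} \approx 4.4721 i$)
$q{\left(5 \right)} \left(\left(-2\right)^{2} + l\right) = 9 \left(\left(-2\right)^{2} + 2 i \sqrt{5}\right) = 9 \left(4 + 2 i \sqrt{5}\right) = 36 + 18 i \sqrt{5}$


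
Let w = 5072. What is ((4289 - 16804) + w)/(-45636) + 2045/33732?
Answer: 7174852/32070699 ≈ 0.22372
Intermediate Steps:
((4289 - 16804) + w)/(-45636) + 2045/33732 = ((4289 - 16804) + 5072)/(-45636) + 2045/33732 = (-12515 + 5072)*(-1/45636) + 2045*(1/33732) = -7443*(-1/45636) + 2045/33732 = 2481/15212 + 2045/33732 = 7174852/32070699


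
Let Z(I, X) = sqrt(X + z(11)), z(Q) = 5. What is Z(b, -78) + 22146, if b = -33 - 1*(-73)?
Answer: 22146 + I*sqrt(73) ≈ 22146.0 + 8.544*I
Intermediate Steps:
b = 40 (b = -33 + 73 = 40)
Z(I, X) = sqrt(5 + X) (Z(I, X) = sqrt(X + 5) = sqrt(5 + X))
Z(b, -78) + 22146 = sqrt(5 - 78) + 22146 = sqrt(-73) + 22146 = I*sqrt(73) + 22146 = 22146 + I*sqrt(73)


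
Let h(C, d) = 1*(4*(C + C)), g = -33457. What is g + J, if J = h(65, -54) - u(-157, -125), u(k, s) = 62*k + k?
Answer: -23046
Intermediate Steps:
u(k, s) = 63*k
h(C, d) = 8*C (h(C, d) = 1*(4*(2*C)) = 1*(8*C) = 8*C)
J = 10411 (J = 8*65 - 63*(-157) = 520 - 1*(-9891) = 520 + 9891 = 10411)
g + J = -33457 + 10411 = -23046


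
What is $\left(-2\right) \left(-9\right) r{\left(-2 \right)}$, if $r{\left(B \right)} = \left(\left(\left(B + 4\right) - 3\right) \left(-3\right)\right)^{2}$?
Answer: $162$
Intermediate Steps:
$r{\left(B \right)} = \left(-3 - 3 B\right)^{2}$ ($r{\left(B \right)} = \left(\left(\left(4 + B\right) - 3\right) \left(-3\right)\right)^{2} = \left(\left(1 + B\right) \left(-3\right)\right)^{2} = \left(-3 - 3 B\right)^{2}$)
$\left(-2\right) \left(-9\right) r{\left(-2 \right)} = \left(-2\right) \left(-9\right) 9 \left(1 - 2\right)^{2} = 18 \cdot 9 \left(-1\right)^{2} = 18 \cdot 9 \cdot 1 = 18 \cdot 9 = 162$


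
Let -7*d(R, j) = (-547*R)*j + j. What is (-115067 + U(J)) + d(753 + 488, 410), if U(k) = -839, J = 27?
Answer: 277507318/7 ≈ 3.9644e+7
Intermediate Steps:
d(R, j) = -j/7 + 547*R*j/7 (d(R, j) = -((-547*R)*j + j)/7 = -(-547*R*j + j)/7 = -(j - 547*R*j)/7 = -j/7 + 547*R*j/7)
(-115067 + U(J)) + d(753 + 488, 410) = (-115067 - 839) + (⅐)*410*(-1 + 547*(753 + 488)) = -115906 + (⅐)*410*(-1 + 547*1241) = -115906 + (⅐)*410*(-1 + 678827) = -115906 + (⅐)*410*678826 = -115906 + 278318660/7 = 277507318/7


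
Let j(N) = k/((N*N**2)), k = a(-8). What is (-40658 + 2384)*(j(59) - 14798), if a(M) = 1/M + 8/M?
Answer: 465289124848665/821516 ≈ 5.6638e+8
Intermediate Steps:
a(M) = 9/M (a(M) = 1/M + 8/M = 9/M)
k = -9/8 (k = 9/(-8) = 9*(-1/8) = -9/8 ≈ -1.1250)
j(N) = -9/(8*N**3)
(-40658 + 2384)*(j(59) - 14798) = (-40658 + 2384)*(-9/8/59**3 - 14798) = -38274*(-9/8*1/205379 - 14798) = -38274*(-9/1643032 - 14798) = -38274*(-24313587545/1643032) = 465289124848665/821516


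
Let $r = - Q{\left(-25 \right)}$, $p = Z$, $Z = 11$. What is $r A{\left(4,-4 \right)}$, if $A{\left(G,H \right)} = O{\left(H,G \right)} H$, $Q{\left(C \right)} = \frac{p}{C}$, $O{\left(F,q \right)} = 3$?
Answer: $- \frac{132}{25} \approx -5.28$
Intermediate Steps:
$p = 11$
$Q{\left(C \right)} = \frac{11}{C}$
$A{\left(G,H \right)} = 3 H$
$r = \frac{11}{25}$ ($r = - \frac{11}{-25} = - \frac{11 \left(-1\right)}{25} = \left(-1\right) \left(- \frac{11}{25}\right) = \frac{11}{25} \approx 0.44$)
$r A{\left(4,-4 \right)} = \frac{11 \cdot 3 \left(-4\right)}{25} = \frac{11}{25} \left(-12\right) = - \frac{132}{25}$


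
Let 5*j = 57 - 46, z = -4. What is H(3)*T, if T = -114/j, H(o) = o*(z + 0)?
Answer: 6840/11 ≈ 621.82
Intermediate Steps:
j = 11/5 (j = (57 - 46)/5 = (⅕)*11 = 11/5 ≈ 2.2000)
H(o) = -4*o (H(o) = o*(-4 + 0) = o*(-4) = -4*o)
T = -570/11 (T = -114/11/5 = -114*5/11 = -570/11 ≈ -51.818)
H(3)*T = -4*3*(-570/11) = -12*(-570/11) = 6840/11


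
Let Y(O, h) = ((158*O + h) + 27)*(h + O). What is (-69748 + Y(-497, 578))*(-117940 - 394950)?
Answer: 3272930088610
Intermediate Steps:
Y(O, h) = (O + h)*(27 + h + 158*O) (Y(O, h) = ((h + 158*O) + 27)*(O + h) = (27 + h + 158*O)*(O + h) = (O + h)*(27 + h + 158*O))
(-69748 + Y(-497, 578))*(-117940 - 394950) = (-69748 + (578**2 + 27*(-497) + 27*578 + 158*(-497)**2 + 159*(-497)*578))*(-117940 - 394950) = (-69748 + (334084 - 13419 + 15606 + 158*247009 - 45675294))*(-512890) = (-69748 + (334084 - 13419 + 15606 + 39027422 - 45675294))*(-512890) = (-69748 - 6311601)*(-512890) = -6381349*(-512890) = 3272930088610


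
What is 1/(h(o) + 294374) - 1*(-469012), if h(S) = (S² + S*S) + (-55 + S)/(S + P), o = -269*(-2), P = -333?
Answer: 83962149747521/179019193 ≈ 4.6901e+5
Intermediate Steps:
o = 538
h(S) = 2*S² + (-55 + S)/(-333 + S) (h(S) = (S² + S*S) + (-55 + S)/(S - 333) = (S² + S²) + (-55 + S)/(-333 + S) = 2*S² + (-55 + S)/(-333 + S))
1/(h(o) + 294374) - 1*(-469012) = 1/((-55 + 538 - 666*538² + 2*538³)/(-333 + 538) + 294374) - 1*(-469012) = 1/((-55 + 538 - 666*289444 + 2*155720872)/205 + 294374) + 469012 = 1/((-55 + 538 - 192769704 + 311441744)/205 + 294374) + 469012 = 1/((1/205)*118672523 + 294374) + 469012 = 1/(118672523/205 + 294374) + 469012 = 1/(179019193/205) + 469012 = 205/179019193 + 469012 = 83962149747521/179019193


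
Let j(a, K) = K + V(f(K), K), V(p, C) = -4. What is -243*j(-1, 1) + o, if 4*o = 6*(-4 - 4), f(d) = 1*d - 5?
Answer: 717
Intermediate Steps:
f(d) = -5 + d (f(d) = d - 5 = -5 + d)
j(a, K) = -4 + K (j(a, K) = K - 4 = -4 + K)
o = -12 (o = (6*(-4 - 4))/4 = (6*(-8))/4 = (¼)*(-48) = -12)
-243*j(-1, 1) + o = -243*(-4 + 1) - 12 = -243*(-3) - 12 = 729 - 12 = 717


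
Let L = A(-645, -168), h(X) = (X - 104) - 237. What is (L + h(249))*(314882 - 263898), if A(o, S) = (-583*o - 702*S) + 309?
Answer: 25195680992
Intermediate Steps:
h(X) = -341 + X (h(X) = (-104 + X) - 237 = -341 + X)
A(o, S) = 309 - 702*S - 583*o (A(o, S) = (-702*S - 583*o) + 309 = 309 - 702*S - 583*o)
L = 494280 (L = 309 - 702*(-168) - 583*(-645) = 309 + 117936 + 376035 = 494280)
(L + h(249))*(314882 - 263898) = (494280 + (-341 + 249))*(314882 - 263898) = (494280 - 92)*50984 = 494188*50984 = 25195680992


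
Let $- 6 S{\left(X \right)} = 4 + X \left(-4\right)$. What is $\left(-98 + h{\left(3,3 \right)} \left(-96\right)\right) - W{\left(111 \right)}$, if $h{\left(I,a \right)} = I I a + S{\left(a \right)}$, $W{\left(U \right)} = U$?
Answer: $-2929$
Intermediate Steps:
$S{\left(X \right)} = - \frac{2}{3} + \frac{2 X}{3}$ ($S{\left(X \right)} = - \frac{4 + X \left(-4\right)}{6} = - \frac{4 - 4 X}{6} = - \frac{2}{3} + \frac{2 X}{3}$)
$h{\left(I,a \right)} = - \frac{2}{3} + \frac{2 a}{3} + a I^{2}$ ($h{\left(I,a \right)} = I I a + \left(- \frac{2}{3} + \frac{2 a}{3}\right) = I^{2} a + \left(- \frac{2}{3} + \frac{2 a}{3}\right) = a I^{2} + \left(- \frac{2}{3} + \frac{2 a}{3}\right) = - \frac{2}{3} + \frac{2 a}{3} + a I^{2}$)
$\left(-98 + h{\left(3,3 \right)} \left(-96\right)\right) - W{\left(111 \right)} = \left(-98 + \left(- \frac{2}{3} + \frac{2}{3} \cdot 3 + 3 \cdot 3^{2}\right) \left(-96\right)\right) - 111 = \left(-98 + \left(- \frac{2}{3} + 2 + 3 \cdot 9\right) \left(-96\right)\right) - 111 = \left(-98 + \left(- \frac{2}{3} + 2 + 27\right) \left(-96\right)\right) - 111 = \left(-98 + \frac{85}{3} \left(-96\right)\right) - 111 = \left(-98 - 2720\right) - 111 = -2818 - 111 = -2929$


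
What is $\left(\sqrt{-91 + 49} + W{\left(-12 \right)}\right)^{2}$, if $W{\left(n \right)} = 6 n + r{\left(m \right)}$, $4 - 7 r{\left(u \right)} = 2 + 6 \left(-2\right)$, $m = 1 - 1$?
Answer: $\left(70 - i \sqrt{42}\right)^{2} \approx 4858.0 - 907.3 i$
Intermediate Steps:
$m = 0$
$r{\left(u \right)} = 2$ ($r{\left(u \right)} = \frac{4}{7} - \frac{2 + 6 \left(-2\right)}{7} = \frac{4}{7} - \frac{2 - 12}{7} = \frac{4}{7} - - \frac{10}{7} = \frac{4}{7} + \frac{10}{7} = 2$)
$W{\left(n \right)} = 2 + 6 n$ ($W{\left(n \right)} = 6 n + 2 = 2 + 6 n$)
$\left(\sqrt{-91 + 49} + W{\left(-12 \right)}\right)^{2} = \left(\sqrt{-91 + 49} + \left(2 + 6 \left(-12\right)\right)\right)^{2} = \left(\sqrt{-42} + \left(2 - 72\right)\right)^{2} = \left(i \sqrt{42} - 70\right)^{2} = \left(-70 + i \sqrt{42}\right)^{2}$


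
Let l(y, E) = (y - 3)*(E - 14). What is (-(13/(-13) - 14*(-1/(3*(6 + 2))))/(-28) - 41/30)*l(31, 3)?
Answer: 25531/60 ≈ 425.52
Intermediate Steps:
l(y, E) = (-14 + E)*(-3 + y) (l(y, E) = (-3 + y)*(-14 + E) = (-14 + E)*(-3 + y))
(-(13/(-13) - 14*(-1/(3*(6 + 2))))/(-28) - 41/30)*l(31, 3) = (-(13/(-13) - 14*(-1/(3*(6 + 2))))/(-28) - 41/30)*(42 - 14*31 - 3*3 + 3*31) = (-(13*(-1/13) - 14/((-3*8)))*(-1/28) - 41*1/30)*(42 - 434 - 9 + 93) = (-(-1 - 14/(-24))*(-1/28) - 41/30)*(-308) = (-(-1 - 14*(-1/24))*(-1/28) - 41/30)*(-308) = (-(-1 + 7/12)*(-1/28) - 41/30)*(-308) = (-1*(-5/12)*(-1/28) - 41/30)*(-308) = ((5/12)*(-1/28) - 41/30)*(-308) = (-5/336 - 41/30)*(-308) = -2321/1680*(-308) = 25531/60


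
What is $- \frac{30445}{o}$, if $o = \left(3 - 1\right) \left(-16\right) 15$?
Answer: $\frac{6089}{96} \approx 63.427$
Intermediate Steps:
$o = -480$ ($o = 2 \left(-16\right) 15 = \left(-32\right) 15 = -480$)
$- \frac{30445}{o} = - \frac{30445}{-480} = \left(-30445\right) \left(- \frac{1}{480}\right) = \frac{6089}{96}$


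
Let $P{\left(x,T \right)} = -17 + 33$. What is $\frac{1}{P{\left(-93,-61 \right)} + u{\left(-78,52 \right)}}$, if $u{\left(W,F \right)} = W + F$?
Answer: $- \frac{1}{10} \approx -0.1$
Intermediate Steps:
$u{\left(W,F \right)} = F + W$
$P{\left(x,T \right)} = 16$
$\frac{1}{P{\left(-93,-61 \right)} + u{\left(-78,52 \right)}} = \frac{1}{16 + \left(52 - 78\right)} = \frac{1}{16 - 26} = \frac{1}{-10} = - \frac{1}{10}$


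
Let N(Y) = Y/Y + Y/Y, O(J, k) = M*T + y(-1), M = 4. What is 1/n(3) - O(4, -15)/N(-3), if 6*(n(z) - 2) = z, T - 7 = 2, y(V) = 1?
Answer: -181/10 ≈ -18.100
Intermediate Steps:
T = 9 (T = 7 + 2 = 9)
O(J, k) = 37 (O(J, k) = 4*9 + 1 = 36 + 1 = 37)
n(z) = 2 + z/6
N(Y) = 2 (N(Y) = 1 + 1 = 2)
1/n(3) - O(4, -15)/N(-3) = 1/(2 + (⅙)*3) - 37/2 = 1/(2 + ½) - 37/2 = 1/(5/2) - 1*37/2 = ⅖ - 37/2 = -181/10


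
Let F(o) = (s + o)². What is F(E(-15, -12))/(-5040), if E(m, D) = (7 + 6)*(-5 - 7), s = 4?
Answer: -1444/315 ≈ -4.5841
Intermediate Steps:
E(m, D) = -156 (E(m, D) = 13*(-12) = -156)
F(o) = (4 + o)²
F(E(-15, -12))/(-5040) = (4 - 156)²/(-5040) = (-152)²*(-1/5040) = 23104*(-1/5040) = -1444/315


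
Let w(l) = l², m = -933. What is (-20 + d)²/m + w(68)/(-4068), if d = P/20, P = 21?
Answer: -192500699/126514800 ≈ -1.5216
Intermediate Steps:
d = 21/20 ≈ 1.0500
(-20 + d)²/m + w(68)/(-4068) = (-20 + 21/20)²/(-933) + 68²/(-4068) = (-379/20)²*(-1/933) + 4624*(-1/4068) = (143641/400)*(-1/933) - 1156/1017 = -143641/373200 - 1156/1017 = -192500699/126514800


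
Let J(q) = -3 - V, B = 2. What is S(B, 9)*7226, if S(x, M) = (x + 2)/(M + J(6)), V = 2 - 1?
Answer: 28904/5 ≈ 5780.8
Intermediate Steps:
V = 1
J(q) = -4 (J(q) = -3 - 1*1 = -3 - 1 = -4)
S(x, M) = (2 + x)/(-4 + M) (S(x, M) = (x + 2)/(M - 4) = (2 + x)/(-4 + M))
S(B, 9)*7226 = ((2 + 2)/(-4 + 9))*7226 = (4/5)*7226 = ((⅕)*4)*7226 = (⅘)*7226 = 28904/5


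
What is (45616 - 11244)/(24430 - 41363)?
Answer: -34372/16933 ≈ -2.0299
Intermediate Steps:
(45616 - 11244)/(24430 - 41363) = 34372/(-16933) = 34372*(-1/16933) = -34372/16933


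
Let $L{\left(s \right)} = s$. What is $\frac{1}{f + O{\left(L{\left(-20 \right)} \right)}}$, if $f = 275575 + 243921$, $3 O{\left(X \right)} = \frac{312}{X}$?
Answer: $\frac{5}{2597454} \approx 1.925 \cdot 10^{-6}$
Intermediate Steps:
$O{\left(X \right)} = \frac{104}{X}$ ($O{\left(X \right)} = \frac{312 \frac{1}{X}}{3} = \frac{104}{X}$)
$f = 519496$
$\frac{1}{f + O{\left(L{\left(-20 \right)} \right)}} = \frac{1}{519496 + \frac{104}{-20}} = \frac{1}{519496 + 104 \left(- \frac{1}{20}\right)} = \frac{1}{519496 - \frac{26}{5}} = \frac{1}{\frac{2597454}{5}} = \frac{5}{2597454}$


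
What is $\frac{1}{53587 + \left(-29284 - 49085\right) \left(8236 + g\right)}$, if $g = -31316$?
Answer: $\frac{1}{1808810107} \approx 5.5285 \cdot 10^{-10}$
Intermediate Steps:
$\frac{1}{53587 + \left(-29284 - 49085\right) \left(8236 + g\right)} = \frac{1}{53587 + \left(-29284 - 49085\right) \left(8236 - 31316\right)} = \frac{1}{53587 - -1808756520} = \frac{1}{53587 + 1808756520} = \frac{1}{1808810107}$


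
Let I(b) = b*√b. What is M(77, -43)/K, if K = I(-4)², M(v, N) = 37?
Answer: -37/64 ≈ -0.57813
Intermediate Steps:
I(b) = b^(3/2)
K = -64 (K = ((-4)^(3/2))² = (-8*I)² = -64)
M(77, -43)/K = 37/(-64) = 37*(-1/64) = -37/64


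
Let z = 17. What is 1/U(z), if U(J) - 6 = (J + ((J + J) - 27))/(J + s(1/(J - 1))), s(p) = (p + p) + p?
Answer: 275/2034 ≈ 0.13520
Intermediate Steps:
s(p) = 3*p (s(p) = 2*p + p = 3*p)
U(J) = 6 + (-27 + 3*J)/(J + 3/(-1 + J)) (U(J) = 6 + (J + ((J + J) - 27))/(J + 3/(J - 1)) = 6 + (J + (2*J - 27))/(J + 3/(-1 + J)) = 6 + (J + (-27 + 2*J))/(J + 3/(-1 + J)) = 6 + (-27 + 3*J)/(J + 3/(-1 + J)))
1/U(z) = 1/(9*(2 + (-1 + 17)*(-3 + 17))/(3 + 17*(-1 + 17))) = 1/(9*(2 + 16*14)/(3 + 17*16)) = 1/(9*(2 + 224)/(3 + 272)) = 1/(9*226/275) = 1/(9*(1/275)*226) = 1/(2034/275) = 275/2034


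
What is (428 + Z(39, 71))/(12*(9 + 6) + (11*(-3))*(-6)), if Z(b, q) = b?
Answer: 467/378 ≈ 1.2354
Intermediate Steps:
(428 + Z(39, 71))/(12*(9 + 6) + (11*(-3))*(-6)) = (428 + 39)/(12*(9 + 6) + (11*(-3))*(-6)) = 467/(12*15 - 33*(-6)) = 467/(180 + 198) = 467/378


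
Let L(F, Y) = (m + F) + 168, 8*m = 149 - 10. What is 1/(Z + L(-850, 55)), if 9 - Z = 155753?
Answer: -8/1251269 ≈ -6.3935e-6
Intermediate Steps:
Z = -155744 (Z = 9 - 1*155753 = 9 - 155753 = -155744)
m = 139/8 (m = (149 - 10)/8 = (⅛)*139 = 139/8 ≈ 17.375)
L(F, Y) = 1483/8 + F (L(F, Y) = (139/8 + F) + 168 = 1483/8 + F)
1/(Z + L(-850, 55)) = 1/(-155744 + (1483/8 - 850)) = 1/(-155744 - 5317/8) = 1/(-1251269/8) = -8/1251269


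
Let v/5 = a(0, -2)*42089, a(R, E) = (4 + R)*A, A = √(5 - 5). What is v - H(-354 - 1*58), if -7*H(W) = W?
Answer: -412/7 ≈ -58.857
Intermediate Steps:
A = 0 (A = √0 = 0)
H(W) = -W/7
a(R, E) = 0 (a(R, E) = (4 + R)*0 = 0)
v = 0 (v = 5*(0*42089) = 5*0 = 0)
v - H(-354 - 1*58) = 0 - (-1)*(-354 - 1*58)/7 = 0 - (-1)*(-354 - 58)/7 = 0 - (-1)*(-412)/7 = 0 - 1*412/7 = 0 - 412/7 = -412/7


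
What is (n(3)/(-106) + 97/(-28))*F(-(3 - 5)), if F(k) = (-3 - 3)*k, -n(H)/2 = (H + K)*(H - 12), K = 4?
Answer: 20715/371 ≈ 55.836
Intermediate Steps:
n(H) = -2*(-12 + H)*(4 + H) (n(H) = -2*(H + 4)*(H - 12) = -2*(4 + H)*(-12 + H) = -2*(-12 + H)*(4 + H))
F(k) = -6*k
(n(3)/(-106) + 97/(-28))*F(-(3 - 5)) = ((96 - 2*3**2 + 16*3)/(-106) + 97/(-28))*(-(-6)*(3 - 5)) = ((96 - 2*9 + 48)*(-1/106) + 97*(-1/28))*(-(-6)*(-2)) = ((96 - 18 + 48)*(-1/106) - 97/28)*(-6*2) = (126*(-1/106) - 97/28)*(-12) = (-63/53 - 97/28)*(-12) = -6905/1484*(-12) = 20715/371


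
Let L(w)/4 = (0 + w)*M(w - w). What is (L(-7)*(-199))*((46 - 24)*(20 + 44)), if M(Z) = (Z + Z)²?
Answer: 0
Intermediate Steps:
M(Z) = 4*Z² (M(Z) = (2*Z)² = 4*Z²)
L(w) = 0 (L(w) = 4*((0 + w)*(4*(w - w)²)) = 4*(w*(4*0²)) = 4*(w*(4*0)) = 4*(w*0) = 4*0 = 0)
(L(-7)*(-199))*((46 - 24)*(20 + 44)) = (0*(-199))*((46 - 24)*(20 + 44)) = 0*(22*64) = 0*1408 = 0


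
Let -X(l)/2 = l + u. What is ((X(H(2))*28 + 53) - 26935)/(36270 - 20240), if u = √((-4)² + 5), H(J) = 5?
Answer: -13581/8015 - 4*√21/1145 ≈ -1.7105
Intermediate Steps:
u = √21 (u = √(16 + 5) = √21 ≈ 4.5826)
X(l) = -2*l - 2*√21 (X(l) = -2*(l + √21) = -2*l - 2*√21)
((X(H(2))*28 + 53) - 26935)/(36270 - 20240) = (((-2*5 - 2*√21)*28 + 53) - 26935)/(36270 - 20240) = (((-10 - 2*√21)*28 + 53) - 26935)/16030 = (((-280 - 56*√21) + 53) - 26935)*(1/16030) = ((-227 - 56*√21) - 26935)*(1/16030) = (-27162 - 56*√21)*(1/16030) = -13581/8015 - 4*√21/1145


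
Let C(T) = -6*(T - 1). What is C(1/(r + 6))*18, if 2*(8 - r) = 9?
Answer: 1836/19 ≈ 96.632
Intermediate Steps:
r = 7/2 (r = 8 - ½*9 = 8 - 9/2 = 7/2 ≈ 3.5000)
C(T) = 6 - 6*T (C(T) = -6*(-1 + T) = 6 - 6*T)
C(1/(r + 6))*18 = (6 - 6/(7/2 + 6))*18 = (6 - 6/19/2)*18 = (6 - 6*2/19)*18 = (6 - 12/19)*18 = (102/19)*18 = 1836/19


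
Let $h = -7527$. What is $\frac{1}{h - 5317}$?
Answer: $- \frac{1}{12844} \approx -7.7857 \cdot 10^{-5}$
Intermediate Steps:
$\frac{1}{h - 5317} = \frac{1}{-7527 - 5317} = \frac{1}{-12844} = - \frac{1}{12844}$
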